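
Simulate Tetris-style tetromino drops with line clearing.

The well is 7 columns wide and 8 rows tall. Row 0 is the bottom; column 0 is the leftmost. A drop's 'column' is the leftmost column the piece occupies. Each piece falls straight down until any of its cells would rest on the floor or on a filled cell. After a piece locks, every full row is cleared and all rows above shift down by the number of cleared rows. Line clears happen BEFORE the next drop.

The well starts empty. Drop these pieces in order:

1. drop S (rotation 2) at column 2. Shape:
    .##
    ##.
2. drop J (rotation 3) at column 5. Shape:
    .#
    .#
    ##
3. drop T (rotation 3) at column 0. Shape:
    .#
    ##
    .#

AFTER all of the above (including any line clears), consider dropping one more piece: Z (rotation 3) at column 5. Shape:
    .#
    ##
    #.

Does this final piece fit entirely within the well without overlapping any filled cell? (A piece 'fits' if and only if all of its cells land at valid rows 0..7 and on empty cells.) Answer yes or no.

Drop 1: S rot2 at col 2 lands with bottom-row=0; cleared 0 line(s) (total 0); column heights now [0 0 1 2 2 0 0], max=2
Drop 2: J rot3 at col 5 lands with bottom-row=0; cleared 0 line(s) (total 0); column heights now [0 0 1 2 2 1 3], max=3
Drop 3: T rot3 at col 0 lands with bottom-row=0; cleared 0 line(s) (total 0); column heights now [2 3 1 2 2 1 3], max=3
Test piece Z rot3 at col 5 (width 2): heights before test = [2 3 1 2 2 1 3]; fits = True

Answer: yes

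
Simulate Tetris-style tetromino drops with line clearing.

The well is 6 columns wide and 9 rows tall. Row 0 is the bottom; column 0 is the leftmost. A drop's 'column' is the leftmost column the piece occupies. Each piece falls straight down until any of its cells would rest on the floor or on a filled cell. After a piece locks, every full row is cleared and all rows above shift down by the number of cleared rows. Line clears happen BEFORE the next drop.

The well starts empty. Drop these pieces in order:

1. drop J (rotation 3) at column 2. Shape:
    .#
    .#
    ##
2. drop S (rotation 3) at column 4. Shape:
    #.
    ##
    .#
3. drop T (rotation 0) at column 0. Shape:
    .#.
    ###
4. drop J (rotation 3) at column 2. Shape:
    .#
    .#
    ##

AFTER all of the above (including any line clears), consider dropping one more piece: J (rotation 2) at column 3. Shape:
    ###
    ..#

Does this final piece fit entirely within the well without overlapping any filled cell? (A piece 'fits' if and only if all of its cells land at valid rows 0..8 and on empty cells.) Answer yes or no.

Answer: yes

Derivation:
Drop 1: J rot3 at col 2 lands with bottom-row=0; cleared 0 line(s) (total 0); column heights now [0 0 1 3 0 0], max=3
Drop 2: S rot3 at col 4 lands with bottom-row=0; cleared 0 line(s) (total 0); column heights now [0 0 1 3 3 2], max=3
Drop 3: T rot0 at col 0 lands with bottom-row=1; cleared 1 line(s) (total 1); column heights now [0 2 1 2 2 1], max=2
Drop 4: J rot3 at col 2 lands with bottom-row=2; cleared 0 line(s) (total 1); column heights now [0 2 3 5 2 1], max=5
Test piece J rot2 at col 3 (width 3): heights before test = [0 2 3 5 2 1]; fits = True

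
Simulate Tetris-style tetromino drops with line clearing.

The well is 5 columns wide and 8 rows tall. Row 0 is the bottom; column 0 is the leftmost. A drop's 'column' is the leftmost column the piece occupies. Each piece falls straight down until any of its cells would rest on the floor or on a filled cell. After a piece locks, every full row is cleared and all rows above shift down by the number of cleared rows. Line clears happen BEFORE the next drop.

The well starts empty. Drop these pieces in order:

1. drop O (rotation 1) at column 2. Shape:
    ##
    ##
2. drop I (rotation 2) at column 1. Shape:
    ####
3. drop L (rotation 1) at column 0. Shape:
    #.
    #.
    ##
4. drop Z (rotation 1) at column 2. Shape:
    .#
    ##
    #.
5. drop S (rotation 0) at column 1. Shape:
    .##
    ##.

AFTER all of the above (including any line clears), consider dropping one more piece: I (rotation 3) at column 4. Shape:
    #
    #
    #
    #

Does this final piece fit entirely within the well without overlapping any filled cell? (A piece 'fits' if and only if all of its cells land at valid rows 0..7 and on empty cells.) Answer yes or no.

Answer: yes

Derivation:
Drop 1: O rot1 at col 2 lands with bottom-row=0; cleared 0 line(s) (total 0); column heights now [0 0 2 2 0], max=2
Drop 2: I rot2 at col 1 lands with bottom-row=2; cleared 0 line(s) (total 0); column heights now [0 3 3 3 3], max=3
Drop 3: L rot1 at col 0 lands with bottom-row=3; cleared 0 line(s) (total 0); column heights now [6 4 3 3 3], max=6
Drop 4: Z rot1 at col 2 lands with bottom-row=3; cleared 0 line(s) (total 0); column heights now [6 4 5 6 3], max=6
Drop 5: S rot0 at col 1 lands with bottom-row=5; cleared 0 line(s) (total 0); column heights now [6 6 7 7 3], max=7
Test piece I rot3 at col 4 (width 1): heights before test = [6 6 7 7 3]; fits = True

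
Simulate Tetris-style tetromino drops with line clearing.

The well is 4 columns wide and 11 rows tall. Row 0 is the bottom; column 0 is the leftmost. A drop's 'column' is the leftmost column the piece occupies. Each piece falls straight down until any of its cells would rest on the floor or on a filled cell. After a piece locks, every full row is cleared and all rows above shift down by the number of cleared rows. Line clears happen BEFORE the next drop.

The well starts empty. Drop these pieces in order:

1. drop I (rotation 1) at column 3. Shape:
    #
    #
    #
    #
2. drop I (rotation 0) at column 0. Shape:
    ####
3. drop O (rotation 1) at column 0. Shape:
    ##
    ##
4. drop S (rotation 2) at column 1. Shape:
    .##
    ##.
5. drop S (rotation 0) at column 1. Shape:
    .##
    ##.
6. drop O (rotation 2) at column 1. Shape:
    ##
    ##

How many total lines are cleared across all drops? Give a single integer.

Drop 1: I rot1 at col 3 lands with bottom-row=0; cleared 0 line(s) (total 0); column heights now [0 0 0 4], max=4
Drop 2: I rot0 at col 0 lands with bottom-row=4; cleared 1 line(s) (total 1); column heights now [0 0 0 4], max=4
Drop 3: O rot1 at col 0 lands with bottom-row=0; cleared 0 line(s) (total 1); column heights now [2 2 0 4], max=4
Drop 4: S rot2 at col 1 lands with bottom-row=3; cleared 0 line(s) (total 1); column heights now [2 4 5 5], max=5
Drop 5: S rot0 at col 1 lands with bottom-row=5; cleared 0 line(s) (total 1); column heights now [2 6 7 7], max=7
Drop 6: O rot2 at col 1 lands with bottom-row=7; cleared 0 line(s) (total 1); column heights now [2 9 9 7], max=9

Answer: 1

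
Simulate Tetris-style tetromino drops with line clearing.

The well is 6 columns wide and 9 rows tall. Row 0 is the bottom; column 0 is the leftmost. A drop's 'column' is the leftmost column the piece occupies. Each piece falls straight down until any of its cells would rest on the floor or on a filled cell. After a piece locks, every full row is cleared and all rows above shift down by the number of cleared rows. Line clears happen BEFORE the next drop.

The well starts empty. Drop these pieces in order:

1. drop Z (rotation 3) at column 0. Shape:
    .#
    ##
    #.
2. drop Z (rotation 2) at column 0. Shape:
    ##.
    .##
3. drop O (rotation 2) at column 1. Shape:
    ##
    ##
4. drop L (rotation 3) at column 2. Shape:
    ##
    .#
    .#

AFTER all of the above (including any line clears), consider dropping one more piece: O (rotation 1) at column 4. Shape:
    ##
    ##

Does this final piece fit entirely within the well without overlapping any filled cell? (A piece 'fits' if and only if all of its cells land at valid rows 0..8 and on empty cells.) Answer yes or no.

Answer: yes

Derivation:
Drop 1: Z rot3 at col 0 lands with bottom-row=0; cleared 0 line(s) (total 0); column heights now [2 3 0 0 0 0], max=3
Drop 2: Z rot2 at col 0 lands with bottom-row=3; cleared 0 line(s) (total 0); column heights now [5 5 4 0 0 0], max=5
Drop 3: O rot2 at col 1 lands with bottom-row=5; cleared 0 line(s) (total 0); column heights now [5 7 7 0 0 0], max=7
Drop 4: L rot3 at col 2 lands with bottom-row=5; cleared 0 line(s) (total 0); column heights now [5 7 8 8 0 0], max=8
Test piece O rot1 at col 4 (width 2): heights before test = [5 7 8 8 0 0]; fits = True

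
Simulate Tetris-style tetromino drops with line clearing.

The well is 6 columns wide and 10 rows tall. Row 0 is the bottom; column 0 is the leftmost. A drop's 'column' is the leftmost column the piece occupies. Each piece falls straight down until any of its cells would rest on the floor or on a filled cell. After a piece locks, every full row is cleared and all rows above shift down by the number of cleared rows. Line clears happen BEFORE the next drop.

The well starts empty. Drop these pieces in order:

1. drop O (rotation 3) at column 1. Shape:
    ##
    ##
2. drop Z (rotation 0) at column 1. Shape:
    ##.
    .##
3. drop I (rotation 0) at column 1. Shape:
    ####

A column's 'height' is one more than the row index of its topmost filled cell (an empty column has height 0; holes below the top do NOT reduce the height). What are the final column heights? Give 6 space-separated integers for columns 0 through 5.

Answer: 0 5 5 5 5 0

Derivation:
Drop 1: O rot3 at col 1 lands with bottom-row=0; cleared 0 line(s) (total 0); column heights now [0 2 2 0 0 0], max=2
Drop 2: Z rot0 at col 1 lands with bottom-row=2; cleared 0 line(s) (total 0); column heights now [0 4 4 3 0 0], max=4
Drop 3: I rot0 at col 1 lands with bottom-row=4; cleared 0 line(s) (total 0); column heights now [0 5 5 5 5 0], max=5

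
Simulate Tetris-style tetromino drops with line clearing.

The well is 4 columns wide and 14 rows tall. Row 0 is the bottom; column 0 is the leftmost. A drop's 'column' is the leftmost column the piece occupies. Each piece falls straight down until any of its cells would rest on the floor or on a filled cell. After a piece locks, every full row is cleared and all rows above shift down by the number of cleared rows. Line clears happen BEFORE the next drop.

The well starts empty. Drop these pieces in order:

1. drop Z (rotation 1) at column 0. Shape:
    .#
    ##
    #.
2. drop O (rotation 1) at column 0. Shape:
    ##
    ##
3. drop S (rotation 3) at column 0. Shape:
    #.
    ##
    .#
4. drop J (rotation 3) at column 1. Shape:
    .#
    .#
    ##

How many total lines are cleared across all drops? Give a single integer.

Answer: 0

Derivation:
Drop 1: Z rot1 at col 0 lands with bottom-row=0; cleared 0 line(s) (total 0); column heights now [2 3 0 0], max=3
Drop 2: O rot1 at col 0 lands with bottom-row=3; cleared 0 line(s) (total 0); column heights now [5 5 0 0], max=5
Drop 3: S rot3 at col 0 lands with bottom-row=5; cleared 0 line(s) (total 0); column heights now [8 7 0 0], max=8
Drop 4: J rot3 at col 1 lands with bottom-row=7; cleared 0 line(s) (total 0); column heights now [8 8 10 0], max=10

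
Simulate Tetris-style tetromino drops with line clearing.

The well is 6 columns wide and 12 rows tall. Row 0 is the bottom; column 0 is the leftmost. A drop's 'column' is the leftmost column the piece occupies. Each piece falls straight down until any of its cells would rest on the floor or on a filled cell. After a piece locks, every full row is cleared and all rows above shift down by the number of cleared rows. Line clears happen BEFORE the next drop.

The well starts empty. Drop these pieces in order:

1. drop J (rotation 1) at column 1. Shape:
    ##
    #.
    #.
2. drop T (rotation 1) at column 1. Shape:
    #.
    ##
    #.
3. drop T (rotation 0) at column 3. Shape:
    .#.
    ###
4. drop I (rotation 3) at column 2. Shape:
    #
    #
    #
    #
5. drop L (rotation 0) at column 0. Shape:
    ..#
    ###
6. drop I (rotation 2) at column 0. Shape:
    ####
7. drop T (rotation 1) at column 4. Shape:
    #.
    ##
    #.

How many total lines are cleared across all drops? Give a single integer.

Answer: 0

Derivation:
Drop 1: J rot1 at col 1 lands with bottom-row=0; cleared 0 line(s) (total 0); column heights now [0 3 3 0 0 0], max=3
Drop 2: T rot1 at col 1 lands with bottom-row=3; cleared 0 line(s) (total 0); column heights now [0 6 5 0 0 0], max=6
Drop 3: T rot0 at col 3 lands with bottom-row=0; cleared 0 line(s) (total 0); column heights now [0 6 5 1 2 1], max=6
Drop 4: I rot3 at col 2 lands with bottom-row=5; cleared 0 line(s) (total 0); column heights now [0 6 9 1 2 1], max=9
Drop 5: L rot0 at col 0 lands with bottom-row=9; cleared 0 line(s) (total 0); column heights now [10 10 11 1 2 1], max=11
Drop 6: I rot2 at col 0 lands with bottom-row=11; cleared 0 line(s) (total 0); column heights now [12 12 12 12 2 1], max=12
Drop 7: T rot1 at col 4 lands with bottom-row=2; cleared 0 line(s) (total 0); column heights now [12 12 12 12 5 4], max=12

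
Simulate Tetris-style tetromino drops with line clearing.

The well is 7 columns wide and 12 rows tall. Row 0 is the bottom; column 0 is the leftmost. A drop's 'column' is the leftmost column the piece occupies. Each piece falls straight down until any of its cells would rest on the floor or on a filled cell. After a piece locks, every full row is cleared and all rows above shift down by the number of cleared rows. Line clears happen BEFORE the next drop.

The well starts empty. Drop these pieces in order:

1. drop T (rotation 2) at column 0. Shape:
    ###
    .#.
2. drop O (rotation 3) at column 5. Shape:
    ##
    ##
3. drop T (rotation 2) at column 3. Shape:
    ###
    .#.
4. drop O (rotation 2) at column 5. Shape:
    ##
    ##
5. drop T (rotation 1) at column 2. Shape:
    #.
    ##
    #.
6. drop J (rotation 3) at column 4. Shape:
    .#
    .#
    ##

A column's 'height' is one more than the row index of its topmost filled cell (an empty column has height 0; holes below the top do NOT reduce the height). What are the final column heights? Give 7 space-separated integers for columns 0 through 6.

Answer: 2 2 5 4 6 8 5

Derivation:
Drop 1: T rot2 at col 0 lands with bottom-row=0; cleared 0 line(s) (total 0); column heights now [2 2 2 0 0 0 0], max=2
Drop 2: O rot3 at col 5 lands with bottom-row=0; cleared 0 line(s) (total 0); column heights now [2 2 2 0 0 2 2], max=2
Drop 3: T rot2 at col 3 lands with bottom-row=1; cleared 0 line(s) (total 0); column heights now [2 2 2 3 3 3 2], max=3
Drop 4: O rot2 at col 5 lands with bottom-row=3; cleared 0 line(s) (total 0); column heights now [2 2 2 3 3 5 5], max=5
Drop 5: T rot1 at col 2 lands with bottom-row=2; cleared 0 line(s) (total 0); column heights now [2 2 5 4 3 5 5], max=5
Drop 6: J rot3 at col 4 lands with bottom-row=5; cleared 0 line(s) (total 0); column heights now [2 2 5 4 6 8 5], max=8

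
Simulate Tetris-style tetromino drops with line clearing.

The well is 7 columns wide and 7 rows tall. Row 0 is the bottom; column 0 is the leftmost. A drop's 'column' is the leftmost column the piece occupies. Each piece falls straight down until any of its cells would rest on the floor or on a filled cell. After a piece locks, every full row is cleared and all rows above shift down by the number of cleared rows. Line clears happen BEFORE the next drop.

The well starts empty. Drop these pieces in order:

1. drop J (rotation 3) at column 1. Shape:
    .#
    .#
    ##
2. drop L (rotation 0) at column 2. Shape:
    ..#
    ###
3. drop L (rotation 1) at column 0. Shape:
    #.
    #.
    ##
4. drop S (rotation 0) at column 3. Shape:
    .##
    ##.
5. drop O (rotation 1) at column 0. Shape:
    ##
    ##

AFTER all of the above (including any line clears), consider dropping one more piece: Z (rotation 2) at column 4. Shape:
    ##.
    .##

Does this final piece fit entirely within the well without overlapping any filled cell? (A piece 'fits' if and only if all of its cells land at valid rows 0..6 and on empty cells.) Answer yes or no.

Answer: no

Derivation:
Drop 1: J rot3 at col 1 lands with bottom-row=0; cleared 0 line(s) (total 0); column heights now [0 1 3 0 0 0 0], max=3
Drop 2: L rot0 at col 2 lands with bottom-row=3; cleared 0 line(s) (total 0); column heights now [0 1 4 4 5 0 0], max=5
Drop 3: L rot1 at col 0 lands with bottom-row=1; cleared 0 line(s) (total 0); column heights now [4 2 4 4 5 0 0], max=5
Drop 4: S rot0 at col 3 lands with bottom-row=5; cleared 0 line(s) (total 0); column heights now [4 2 4 6 7 7 0], max=7
Drop 5: O rot1 at col 0 lands with bottom-row=4; cleared 0 line(s) (total 0); column heights now [6 6 4 6 7 7 0], max=7
Test piece Z rot2 at col 4 (width 3): heights before test = [6 6 4 6 7 7 0]; fits = False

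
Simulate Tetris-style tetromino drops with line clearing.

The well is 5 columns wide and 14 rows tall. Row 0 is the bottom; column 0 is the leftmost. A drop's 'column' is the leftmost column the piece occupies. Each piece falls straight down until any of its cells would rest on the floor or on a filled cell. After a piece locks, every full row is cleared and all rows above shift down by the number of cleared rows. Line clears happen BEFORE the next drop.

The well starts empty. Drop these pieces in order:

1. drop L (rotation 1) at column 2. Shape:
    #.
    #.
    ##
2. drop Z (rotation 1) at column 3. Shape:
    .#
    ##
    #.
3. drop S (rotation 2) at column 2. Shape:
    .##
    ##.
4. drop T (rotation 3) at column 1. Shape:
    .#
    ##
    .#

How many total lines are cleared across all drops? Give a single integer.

Drop 1: L rot1 at col 2 lands with bottom-row=0; cleared 0 line(s) (total 0); column heights now [0 0 3 1 0], max=3
Drop 2: Z rot1 at col 3 lands with bottom-row=1; cleared 0 line(s) (total 0); column heights now [0 0 3 3 4], max=4
Drop 3: S rot2 at col 2 lands with bottom-row=3; cleared 0 line(s) (total 0); column heights now [0 0 4 5 5], max=5
Drop 4: T rot3 at col 1 lands with bottom-row=4; cleared 0 line(s) (total 0); column heights now [0 6 7 5 5], max=7

Answer: 0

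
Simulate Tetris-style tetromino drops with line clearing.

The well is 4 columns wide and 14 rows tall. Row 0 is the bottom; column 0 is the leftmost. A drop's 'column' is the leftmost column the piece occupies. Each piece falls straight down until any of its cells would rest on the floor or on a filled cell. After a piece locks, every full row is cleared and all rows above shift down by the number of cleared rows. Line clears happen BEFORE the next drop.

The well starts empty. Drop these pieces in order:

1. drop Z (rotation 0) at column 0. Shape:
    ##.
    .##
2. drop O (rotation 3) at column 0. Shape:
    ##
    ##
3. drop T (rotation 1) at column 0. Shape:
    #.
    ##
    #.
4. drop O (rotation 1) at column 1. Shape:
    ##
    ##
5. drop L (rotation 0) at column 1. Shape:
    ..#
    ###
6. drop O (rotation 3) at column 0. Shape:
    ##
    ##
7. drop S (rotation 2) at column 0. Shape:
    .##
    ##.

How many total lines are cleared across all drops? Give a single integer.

Answer: 0

Derivation:
Drop 1: Z rot0 at col 0 lands with bottom-row=0; cleared 0 line(s) (total 0); column heights now [2 2 1 0], max=2
Drop 2: O rot3 at col 0 lands with bottom-row=2; cleared 0 line(s) (total 0); column heights now [4 4 1 0], max=4
Drop 3: T rot1 at col 0 lands with bottom-row=4; cleared 0 line(s) (total 0); column heights now [7 6 1 0], max=7
Drop 4: O rot1 at col 1 lands with bottom-row=6; cleared 0 line(s) (total 0); column heights now [7 8 8 0], max=8
Drop 5: L rot0 at col 1 lands with bottom-row=8; cleared 0 line(s) (total 0); column heights now [7 9 9 10], max=10
Drop 6: O rot3 at col 0 lands with bottom-row=9; cleared 0 line(s) (total 0); column heights now [11 11 9 10], max=11
Drop 7: S rot2 at col 0 lands with bottom-row=11; cleared 0 line(s) (total 0); column heights now [12 13 13 10], max=13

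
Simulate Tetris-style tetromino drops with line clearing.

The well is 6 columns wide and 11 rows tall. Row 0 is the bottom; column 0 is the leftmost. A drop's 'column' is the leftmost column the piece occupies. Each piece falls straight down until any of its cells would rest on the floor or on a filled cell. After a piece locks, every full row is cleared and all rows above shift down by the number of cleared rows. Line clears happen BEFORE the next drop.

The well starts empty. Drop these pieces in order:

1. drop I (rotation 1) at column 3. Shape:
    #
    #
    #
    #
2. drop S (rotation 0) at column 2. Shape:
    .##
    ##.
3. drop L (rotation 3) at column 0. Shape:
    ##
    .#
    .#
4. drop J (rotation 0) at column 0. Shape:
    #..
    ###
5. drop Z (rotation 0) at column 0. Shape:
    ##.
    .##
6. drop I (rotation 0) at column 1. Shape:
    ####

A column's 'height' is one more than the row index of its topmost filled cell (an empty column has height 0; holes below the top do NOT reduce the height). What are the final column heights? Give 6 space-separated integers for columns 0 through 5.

Drop 1: I rot1 at col 3 lands with bottom-row=0; cleared 0 line(s) (total 0); column heights now [0 0 0 4 0 0], max=4
Drop 2: S rot0 at col 2 lands with bottom-row=4; cleared 0 line(s) (total 0); column heights now [0 0 5 6 6 0], max=6
Drop 3: L rot3 at col 0 lands with bottom-row=0; cleared 0 line(s) (total 0); column heights now [3 3 5 6 6 0], max=6
Drop 4: J rot0 at col 0 lands with bottom-row=5; cleared 0 line(s) (total 0); column heights now [7 6 6 6 6 0], max=7
Drop 5: Z rot0 at col 0 lands with bottom-row=6; cleared 0 line(s) (total 0); column heights now [8 8 7 6 6 0], max=8
Drop 6: I rot0 at col 1 lands with bottom-row=8; cleared 0 line(s) (total 0); column heights now [8 9 9 9 9 0], max=9

Answer: 8 9 9 9 9 0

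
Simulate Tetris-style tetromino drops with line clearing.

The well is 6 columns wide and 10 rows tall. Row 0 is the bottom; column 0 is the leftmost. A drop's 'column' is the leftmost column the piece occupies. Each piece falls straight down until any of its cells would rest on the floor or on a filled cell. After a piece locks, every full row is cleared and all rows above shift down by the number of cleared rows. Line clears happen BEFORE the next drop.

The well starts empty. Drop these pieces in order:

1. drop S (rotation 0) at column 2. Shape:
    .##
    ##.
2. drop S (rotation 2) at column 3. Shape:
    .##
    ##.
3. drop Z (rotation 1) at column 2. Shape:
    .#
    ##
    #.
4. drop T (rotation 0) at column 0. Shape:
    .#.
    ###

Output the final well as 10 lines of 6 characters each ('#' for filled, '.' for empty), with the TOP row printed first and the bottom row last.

Answer: ......
......
......
......
.#....
####..
..####
..###.
...##.
..##..

Derivation:
Drop 1: S rot0 at col 2 lands with bottom-row=0; cleared 0 line(s) (total 0); column heights now [0 0 1 2 2 0], max=2
Drop 2: S rot2 at col 3 lands with bottom-row=2; cleared 0 line(s) (total 0); column heights now [0 0 1 3 4 4], max=4
Drop 3: Z rot1 at col 2 lands with bottom-row=2; cleared 0 line(s) (total 0); column heights now [0 0 4 5 4 4], max=5
Drop 4: T rot0 at col 0 lands with bottom-row=4; cleared 0 line(s) (total 0); column heights now [5 6 5 5 4 4], max=6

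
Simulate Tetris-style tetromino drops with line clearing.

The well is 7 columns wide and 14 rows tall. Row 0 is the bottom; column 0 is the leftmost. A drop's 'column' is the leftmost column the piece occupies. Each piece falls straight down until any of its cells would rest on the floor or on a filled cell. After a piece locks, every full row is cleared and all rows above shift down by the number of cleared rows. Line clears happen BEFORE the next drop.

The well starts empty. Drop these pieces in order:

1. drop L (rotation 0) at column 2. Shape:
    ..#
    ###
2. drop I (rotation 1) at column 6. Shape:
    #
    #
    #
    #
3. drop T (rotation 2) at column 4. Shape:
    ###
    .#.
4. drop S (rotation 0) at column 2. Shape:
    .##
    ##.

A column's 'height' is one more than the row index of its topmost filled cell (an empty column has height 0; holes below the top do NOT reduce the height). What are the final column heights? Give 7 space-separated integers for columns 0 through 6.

Answer: 0 0 5 6 6 5 5

Derivation:
Drop 1: L rot0 at col 2 lands with bottom-row=0; cleared 0 line(s) (total 0); column heights now [0 0 1 1 2 0 0], max=2
Drop 2: I rot1 at col 6 lands with bottom-row=0; cleared 0 line(s) (total 0); column heights now [0 0 1 1 2 0 4], max=4
Drop 3: T rot2 at col 4 lands with bottom-row=3; cleared 0 line(s) (total 0); column heights now [0 0 1 1 5 5 5], max=5
Drop 4: S rot0 at col 2 lands with bottom-row=4; cleared 0 line(s) (total 0); column heights now [0 0 5 6 6 5 5], max=6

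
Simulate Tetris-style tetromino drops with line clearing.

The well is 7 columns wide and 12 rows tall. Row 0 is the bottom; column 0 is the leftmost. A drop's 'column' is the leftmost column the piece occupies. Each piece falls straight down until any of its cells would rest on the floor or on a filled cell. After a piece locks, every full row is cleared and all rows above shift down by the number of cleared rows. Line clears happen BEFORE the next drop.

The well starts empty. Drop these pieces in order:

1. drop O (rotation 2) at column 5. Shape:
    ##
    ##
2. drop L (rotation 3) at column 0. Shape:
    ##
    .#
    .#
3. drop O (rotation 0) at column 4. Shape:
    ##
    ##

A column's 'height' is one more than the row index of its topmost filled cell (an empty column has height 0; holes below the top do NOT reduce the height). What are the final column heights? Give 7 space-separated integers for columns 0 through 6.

Drop 1: O rot2 at col 5 lands with bottom-row=0; cleared 0 line(s) (total 0); column heights now [0 0 0 0 0 2 2], max=2
Drop 2: L rot3 at col 0 lands with bottom-row=0; cleared 0 line(s) (total 0); column heights now [3 3 0 0 0 2 2], max=3
Drop 3: O rot0 at col 4 lands with bottom-row=2; cleared 0 line(s) (total 0); column heights now [3 3 0 0 4 4 2], max=4

Answer: 3 3 0 0 4 4 2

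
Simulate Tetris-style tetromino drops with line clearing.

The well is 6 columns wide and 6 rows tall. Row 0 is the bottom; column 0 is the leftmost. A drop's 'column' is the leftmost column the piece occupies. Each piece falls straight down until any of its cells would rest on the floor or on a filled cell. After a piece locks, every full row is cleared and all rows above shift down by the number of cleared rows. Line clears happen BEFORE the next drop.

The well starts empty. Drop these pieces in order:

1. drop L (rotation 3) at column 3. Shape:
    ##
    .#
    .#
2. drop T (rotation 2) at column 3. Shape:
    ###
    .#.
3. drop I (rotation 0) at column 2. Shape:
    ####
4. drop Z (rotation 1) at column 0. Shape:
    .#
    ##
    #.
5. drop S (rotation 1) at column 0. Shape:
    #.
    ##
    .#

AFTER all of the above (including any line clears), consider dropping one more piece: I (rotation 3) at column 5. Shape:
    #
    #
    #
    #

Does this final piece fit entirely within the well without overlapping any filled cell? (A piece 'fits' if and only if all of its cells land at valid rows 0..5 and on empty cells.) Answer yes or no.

Drop 1: L rot3 at col 3 lands with bottom-row=0; cleared 0 line(s) (total 0); column heights now [0 0 0 3 3 0], max=3
Drop 2: T rot2 at col 3 lands with bottom-row=3; cleared 0 line(s) (total 0); column heights now [0 0 0 5 5 5], max=5
Drop 3: I rot0 at col 2 lands with bottom-row=5; cleared 0 line(s) (total 0); column heights now [0 0 6 6 6 6], max=6
Drop 4: Z rot1 at col 0 lands with bottom-row=0; cleared 0 line(s) (total 0); column heights now [2 3 6 6 6 6], max=6
Drop 5: S rot1 at col 0 lands with bottom-row=3; cleared 0 line(s) (total 0); column heights now [6 5 6 6 6 6], max=6
Test piece I rot3 at col 5 (width 1): heights before test = [6 5 6 6 6 6]; fits = False

Answer: no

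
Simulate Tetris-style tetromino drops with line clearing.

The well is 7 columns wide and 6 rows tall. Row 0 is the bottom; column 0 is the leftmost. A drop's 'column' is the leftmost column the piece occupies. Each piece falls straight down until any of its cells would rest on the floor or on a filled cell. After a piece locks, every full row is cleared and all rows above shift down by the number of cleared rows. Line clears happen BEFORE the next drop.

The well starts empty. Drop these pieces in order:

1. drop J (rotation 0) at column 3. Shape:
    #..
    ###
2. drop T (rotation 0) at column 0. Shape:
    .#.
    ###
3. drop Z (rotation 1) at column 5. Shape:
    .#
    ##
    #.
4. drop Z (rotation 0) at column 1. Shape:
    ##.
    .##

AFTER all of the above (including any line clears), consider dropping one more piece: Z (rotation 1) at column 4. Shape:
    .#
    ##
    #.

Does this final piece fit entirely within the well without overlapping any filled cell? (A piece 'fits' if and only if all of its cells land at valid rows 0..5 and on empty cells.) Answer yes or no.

Answer: yes

Derivation:
Drop 1: J rot0 at col 3 lands with bottom-row=0; cleared 0 line(s) (total 0); column heights now [0 0 0 2 1 1 0], max=2
Drop 2: T rot0 at col 0 lands with bottom-row=0; cleared 0 line(s) (total 0); column heights now [1 2 1 2 1 1 0], max=2
Drop 3: Z rot1 at col 5 lands with bottom-row=1; cleared 0 line(s) (total 0); column heights now [1 2 1 2 1 3 4], max=4
Drop 4: Z rot0 at col 1 lands with bottom-row=2; cleared 0 line(s) (total 0); column heights now [1 4 4 3 1 3 4], max=4
Test piece Z rot1 at col 4 (width 2): heights before test = [1 4 4 3 1 3 4]; fits = True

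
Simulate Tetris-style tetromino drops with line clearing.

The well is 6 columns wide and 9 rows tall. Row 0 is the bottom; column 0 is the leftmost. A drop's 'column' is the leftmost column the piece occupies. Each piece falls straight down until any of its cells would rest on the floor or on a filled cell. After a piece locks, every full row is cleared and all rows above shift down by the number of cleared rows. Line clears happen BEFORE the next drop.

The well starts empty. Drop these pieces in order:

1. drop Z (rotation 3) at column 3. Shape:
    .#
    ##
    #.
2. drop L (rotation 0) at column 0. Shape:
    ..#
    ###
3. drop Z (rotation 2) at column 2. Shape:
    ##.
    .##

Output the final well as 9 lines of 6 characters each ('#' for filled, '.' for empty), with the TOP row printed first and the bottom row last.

Drop 1: Z rot3 at col 3 lands with bottom-row=0; cleared 0 line(s) (total 0); column heights now [0 0 0 2 3 0], max=3
Drop 2: L rot0 at col 0 lands with bottom-row=0; cleared 0 line(s) (total 0); column heights now [1 1 2 2 3 0], max=3
Drop 3: Z rot2 at col 2 lands with bottom-row=3; cleared 0 line(s) (total 0); column heights now [1 1 5 5 4 0], max=5

Answer: ......
......
......
......
..##..
...##.
....#.
..###.
####..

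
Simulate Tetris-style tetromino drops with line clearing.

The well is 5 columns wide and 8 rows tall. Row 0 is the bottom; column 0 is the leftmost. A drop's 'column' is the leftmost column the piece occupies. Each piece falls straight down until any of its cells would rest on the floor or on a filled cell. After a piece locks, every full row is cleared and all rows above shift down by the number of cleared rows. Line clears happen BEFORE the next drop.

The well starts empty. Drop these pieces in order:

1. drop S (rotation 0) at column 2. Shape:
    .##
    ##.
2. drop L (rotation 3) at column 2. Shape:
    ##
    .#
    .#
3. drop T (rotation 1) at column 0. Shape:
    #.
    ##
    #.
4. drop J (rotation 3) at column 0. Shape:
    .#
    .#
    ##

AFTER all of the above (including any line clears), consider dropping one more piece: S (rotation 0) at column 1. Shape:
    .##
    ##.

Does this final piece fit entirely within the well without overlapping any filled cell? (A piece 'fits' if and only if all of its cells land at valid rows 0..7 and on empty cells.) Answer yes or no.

Drop 1: S rot0 at col 2 lands with bottom-row=0; cleared 0 line(s) (total 0); column heights now [0 0 1 2 2], max=2
Drop 2: L rot3 at col 2 lands with bottom-row=2; cleared 0 line(s) (total 0); column heights now [0 0 5 5 2], max=5
Drop 3: T rot1 at col 0 lands with bottom-row=0; cleared 0 line(s) (total 0); column heights now [3 2 5 5 2], max=5
Drop 4: J rot3 at col 0 lands with bottom-row=3; cleared 0 line(s) (total 0); column heights now [4 6 5 5 2], max=6
Test piece S rot0 at col 1 (width 3): heights before test = [4 6 5 5 2]; fits = True

Answer: yes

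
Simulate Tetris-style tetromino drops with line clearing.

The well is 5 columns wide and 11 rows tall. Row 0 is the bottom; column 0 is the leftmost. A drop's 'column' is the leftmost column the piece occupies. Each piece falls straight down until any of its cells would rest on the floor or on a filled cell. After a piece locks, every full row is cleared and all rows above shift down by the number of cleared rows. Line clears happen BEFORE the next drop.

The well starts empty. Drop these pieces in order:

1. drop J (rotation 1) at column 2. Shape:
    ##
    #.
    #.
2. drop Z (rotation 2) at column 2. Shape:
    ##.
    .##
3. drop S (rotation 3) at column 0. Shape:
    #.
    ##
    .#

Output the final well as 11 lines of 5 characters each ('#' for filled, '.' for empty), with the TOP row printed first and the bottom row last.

Answer: .....
.....
.....
.....
.....
.....
..##.
...##
#.##.
###..
.##..

Derivation:
Drop 1: J rot1 at col 2 lands with bottom-row=0; cleared 0 line(s) (total 0); column heights now [0 0 3 3 0], max=3
Drop 2: Z rot2 at col 2 lands with bottom-row=3; cleared 0 line(s) (total 0); column heights now [0 0 5 5 4], max=5
Drop 3: S rot3 at col 0 lands with bottom-row=0; cleared 0 line(s) (total 0); column heights now [3 2 5 5 4], max=5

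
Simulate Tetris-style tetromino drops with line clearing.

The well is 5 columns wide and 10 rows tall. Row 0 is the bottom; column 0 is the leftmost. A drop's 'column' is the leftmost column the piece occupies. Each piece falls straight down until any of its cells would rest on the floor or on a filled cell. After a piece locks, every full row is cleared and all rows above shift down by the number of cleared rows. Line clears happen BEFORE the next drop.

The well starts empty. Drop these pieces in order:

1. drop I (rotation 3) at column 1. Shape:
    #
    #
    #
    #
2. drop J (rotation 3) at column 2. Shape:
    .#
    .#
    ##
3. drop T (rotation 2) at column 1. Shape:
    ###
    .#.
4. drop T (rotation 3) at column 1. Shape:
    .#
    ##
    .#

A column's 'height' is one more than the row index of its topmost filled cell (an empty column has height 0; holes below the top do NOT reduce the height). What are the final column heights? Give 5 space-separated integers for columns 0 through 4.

Answer: 0 7 8 5 0

Derivation:
Drop 1: I rot3 at col 1 lands with bottom-row=0; cleared 0 line(s) (total 0); column heights now [0 4 0 0 0], max=4
Drop 2: J rot3 at col 2 lands with bottom-row=0; cleared 0 line(s) (total 0); column heights now [0 4 1 3 0], max=4
Drop 3: T rot2 at col 1 lands with bottom-row=3; cleared 0 line(s) (total 0); column heights now [0 5 5 5 0], max=5
Drop 4: T rot3 at col 1 lands with bottom-row=5; cleared 0 line(s) (total 0); column heights now [0 7 8 5 0], max=8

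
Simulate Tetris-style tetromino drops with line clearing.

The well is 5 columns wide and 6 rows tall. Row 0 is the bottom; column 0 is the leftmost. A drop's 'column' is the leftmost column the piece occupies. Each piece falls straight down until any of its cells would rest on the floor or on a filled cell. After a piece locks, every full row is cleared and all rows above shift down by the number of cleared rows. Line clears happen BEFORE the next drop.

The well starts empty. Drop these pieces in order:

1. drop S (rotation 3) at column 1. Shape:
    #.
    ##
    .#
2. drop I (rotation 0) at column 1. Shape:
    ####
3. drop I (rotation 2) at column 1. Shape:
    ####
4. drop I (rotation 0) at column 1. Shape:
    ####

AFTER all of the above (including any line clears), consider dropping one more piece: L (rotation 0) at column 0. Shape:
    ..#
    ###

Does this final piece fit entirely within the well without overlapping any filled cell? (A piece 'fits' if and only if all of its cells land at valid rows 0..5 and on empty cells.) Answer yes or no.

Drop 1: S rot3 at col 1 lands with bottom-row=0; cleared 0 line(s) (total 0); column heights now [0 3 2 0 0], max=3
Drop 2: I rot0 at col 1 lands with bottom-row=3; cleared 0 line(s) (total 0); column heights now [0 4 4 4 4], max=4
Drop 3: I rot2 at col 1 lands with bottom-row=4; cleared 0 line(s) (total 0); column heights now [0 5 5 5 5], max=5
Drop 4: I rot0 at col 1 lands with bottom-row=5; cleared 0 line(s) (total 0); column heights now [0 6 6 6 6], max=6
Test piece L rot0 at col 0 (width 3): heights before test = [0 6 6 6 6]; fits = False

Answer: no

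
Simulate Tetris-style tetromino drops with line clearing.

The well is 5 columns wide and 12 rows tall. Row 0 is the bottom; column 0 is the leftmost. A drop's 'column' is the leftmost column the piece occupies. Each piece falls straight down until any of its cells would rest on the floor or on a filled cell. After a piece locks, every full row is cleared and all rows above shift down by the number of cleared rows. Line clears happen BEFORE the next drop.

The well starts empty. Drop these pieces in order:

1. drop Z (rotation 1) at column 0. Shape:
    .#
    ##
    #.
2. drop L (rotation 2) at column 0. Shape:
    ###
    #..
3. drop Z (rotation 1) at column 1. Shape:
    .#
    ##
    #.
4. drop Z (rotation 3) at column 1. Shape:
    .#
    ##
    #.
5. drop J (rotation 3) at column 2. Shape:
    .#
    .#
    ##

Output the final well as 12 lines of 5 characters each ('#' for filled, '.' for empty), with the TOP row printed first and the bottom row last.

Answer: ...#.
...#.
..##.
..#..
.##..
.##..
.##..
.#...
###..
##...
##...
#....

Derivation:
Drop 1: Z rot1 at col 0 lands with bottom-row=0; cleared 0 line(s) (total 0); column heights now [2 3 0 0 0], max=3
Drop 2: L rot2 at col 0 lands with bottom-row=2; cleared 0 line(s) (total 0); column heights now [4 4 4 0 0], max=4
Drop 3: Z rot1 at col 1 lands with bottom-row=4; cleared 0 line(s) (total 0); column heights now [4 6 7 0 0], max=7
Drop 4: Z rot3 at col 1 lands with bottom-row=6; cleared 0 line(s) (total 0); column heights now [4 8 9 0 0], max=9
Drop 5: J rot3 at col 2 lands with bottom-row=9; cleared 0 line(s) (total 0); column heights now [4 8 10 12 0], max=12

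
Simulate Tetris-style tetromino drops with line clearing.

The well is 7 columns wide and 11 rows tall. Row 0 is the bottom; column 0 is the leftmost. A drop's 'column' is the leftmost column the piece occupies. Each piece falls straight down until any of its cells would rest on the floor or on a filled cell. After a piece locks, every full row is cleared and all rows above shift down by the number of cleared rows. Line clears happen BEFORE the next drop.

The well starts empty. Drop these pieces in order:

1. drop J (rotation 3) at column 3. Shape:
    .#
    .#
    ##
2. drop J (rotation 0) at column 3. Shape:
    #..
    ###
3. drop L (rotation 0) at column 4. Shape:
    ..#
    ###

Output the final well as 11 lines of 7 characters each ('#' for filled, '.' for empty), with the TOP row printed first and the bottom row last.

Answer: .......
.......
.......
.......
.......
......#
...####
...###.
....#..
....#..
...##..

Derivation:
Drop 1: J rot3 at col 3 lands with bottom-row=0; cleared 0 line(s) (total 0); column heights now [0 0 0 1 3 0 0], max=3
Drop 2: J rot0 at col 3 lands with bottom-row=3; cleared 0 line(s) (total 0); column heights now [0 0 0 5 4 4 0], max=5
Drop 3: L rot0 at col 4 lands with bottom-row=4; cleared 0 line(s) (total 0); column heights now [0 0 0 5 5 5 6], max=6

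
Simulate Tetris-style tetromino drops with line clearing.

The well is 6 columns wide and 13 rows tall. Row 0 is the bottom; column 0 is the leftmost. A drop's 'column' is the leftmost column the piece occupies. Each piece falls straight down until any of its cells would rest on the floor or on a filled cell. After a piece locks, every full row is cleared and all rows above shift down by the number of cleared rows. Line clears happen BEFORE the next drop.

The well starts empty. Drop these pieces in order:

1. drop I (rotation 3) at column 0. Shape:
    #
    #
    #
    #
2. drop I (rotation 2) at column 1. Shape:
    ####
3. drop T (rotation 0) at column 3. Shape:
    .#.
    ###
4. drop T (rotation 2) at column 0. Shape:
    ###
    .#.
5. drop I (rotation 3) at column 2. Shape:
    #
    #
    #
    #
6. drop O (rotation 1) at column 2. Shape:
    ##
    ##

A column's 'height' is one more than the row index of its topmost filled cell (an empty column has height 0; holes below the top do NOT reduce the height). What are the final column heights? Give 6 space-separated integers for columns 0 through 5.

Drop 1: I rot3 at col 0 lands with bottom-row=0; cleared 0 line(s) (total 0); column heights now [4 0 0 0 0 0], max=4
Drop 2: I rot2 at col 1 lands with bottom-row=0; cleared 0 line(s) (total 0); column heights now [4 1 1 1 1 0], max=4
Drop 3: T rot0 at col 3 lands with bottom-row=1; cleared 0 line(s) (total 0); column heights now [4 1 1 2 3 2], max=4
Drop 4: T rot2 at col 0 lands with bottom-row=3; cleared 0 line(s) (total 0); column heights now [5 5 5 2 3 2], max=5
Drop 5: I rot3 at col 2 lands with bottom-row=5; cleared 0 line(s) (total 0); column heights now [5 5 9 2 3 2], max=9
Drop 6: O rot1 at col 2 lands with bottom-row=9; cleared 0 line(s) (total 0); column heights now [5 5 11 11 3 2], max=11

Answer: 5 5 11 11 3 2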